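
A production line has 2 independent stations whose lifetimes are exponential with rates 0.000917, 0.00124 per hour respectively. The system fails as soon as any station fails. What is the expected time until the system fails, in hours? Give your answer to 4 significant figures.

The time to first failure is exponential with rate Σλ = 0.000917 + 0.00124 = 0.002157.
E[min] = 1/Σλ = 1/0.002157 = 463.607 hours.

463.6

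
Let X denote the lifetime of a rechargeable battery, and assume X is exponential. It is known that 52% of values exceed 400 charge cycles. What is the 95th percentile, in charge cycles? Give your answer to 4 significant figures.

1832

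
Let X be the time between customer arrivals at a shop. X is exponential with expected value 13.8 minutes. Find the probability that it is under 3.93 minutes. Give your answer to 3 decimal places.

The rate is λ = 1/13.8 = 0.0724638 per minute.
P(X ≤ 3.93) = 1 − e^(−λ·3.93) = 1 − e^(−0.28478) ≈ 0.248.

0.248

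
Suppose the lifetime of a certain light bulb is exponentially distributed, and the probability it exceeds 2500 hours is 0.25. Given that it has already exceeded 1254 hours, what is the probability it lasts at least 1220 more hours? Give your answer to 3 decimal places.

0.508

From e^(−λ·2500) = 0.25, λ = −ln(0.25)/2500 = 0.000554518.
Memoryless: P(X > 1254+1220 | X > 1254) = P(X > 1220) = e^(−0.000554518·1220) ≈ 0.508.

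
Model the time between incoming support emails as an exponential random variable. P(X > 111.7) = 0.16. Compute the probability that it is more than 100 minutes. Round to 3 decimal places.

0.194

e^(−λ·111.7) = 0.16 ⇒ λ = −ln(0.16)/111.7 = 0.0164063.
P(X > 100) = e^(−0.0164063·100) = e^(−1.6406) ≈ 0.194.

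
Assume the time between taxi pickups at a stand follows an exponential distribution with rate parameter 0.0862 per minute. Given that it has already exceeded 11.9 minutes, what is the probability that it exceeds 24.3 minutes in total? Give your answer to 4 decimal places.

0.3434

The exponential is memoryless, so the remaining time is again Exp(λ): the condition X > 11.9 is irrelevant.
P(X > 12.4) = e^(−1.0689) ≈ 0.3434.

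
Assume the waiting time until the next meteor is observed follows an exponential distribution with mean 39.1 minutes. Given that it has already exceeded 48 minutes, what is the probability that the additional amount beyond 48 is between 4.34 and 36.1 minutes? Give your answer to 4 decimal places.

The rate is λ = 1/39.1 = 0.0255754 per minute.
Memoryless: the residual past 48 is again Exp(λ).
P(4.34 < residual < 36.1) = e^(−λ·4.34) − e^(−λ·36.1) = 0.89494 − 0.39722 ≈ 0.4977.

0.4977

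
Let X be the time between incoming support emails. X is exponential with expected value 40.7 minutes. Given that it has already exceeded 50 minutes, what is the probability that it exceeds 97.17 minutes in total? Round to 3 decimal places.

0.314

The rate is λ = 1/40.7 = 0.02457 per minute.
P(X > s+t | X > s) = e^(−λ(s+t))/e^(−λs) = e^(−λt), independent of s = 50.
P(X > 47.17) = e^(−1.159) ≈ 0.314.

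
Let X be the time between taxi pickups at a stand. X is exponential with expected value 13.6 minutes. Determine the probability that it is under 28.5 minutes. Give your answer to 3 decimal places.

0.877

The rate is λ = 1/13.6 = 0.0735294 per minute.
P(X ≤ 28.5) = 1 − e^(−λ·28.5) = 1 − e^(−2.0956) ≈ 0.877.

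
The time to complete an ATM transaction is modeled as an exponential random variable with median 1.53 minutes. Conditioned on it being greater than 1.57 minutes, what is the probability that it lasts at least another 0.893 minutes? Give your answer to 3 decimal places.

For an exponential, median = ln(2)/λ, so λ = ln 2 / 1.53 = 0.453037 per minute.
The exponential is memoryless, so the remaining time is again Exp(λ): the condition X > 1.57 is irrelevant.
P(X > 0.893) = e^(−0.40456) ≈ 0.667.

0.667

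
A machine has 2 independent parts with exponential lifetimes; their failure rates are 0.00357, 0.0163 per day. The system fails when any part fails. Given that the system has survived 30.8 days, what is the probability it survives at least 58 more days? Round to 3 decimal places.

Time to first failure ~ Exp(Σλ) with Σλ = 0.01987.
By memorylessness, P(T > 30.8+58 | T > 30.8) = P(T > 58) = e^(−0.01987·58) ≈ 0.316.

0.316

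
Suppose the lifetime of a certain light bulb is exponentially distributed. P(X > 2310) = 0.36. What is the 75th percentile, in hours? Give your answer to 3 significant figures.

3130

e^(−λ·2310) = 0.36 ⇒ λ = −ln(0.36)/2310 = 0.000442273.
75th percentile: 1 − e^(−λt) = 0.75, t = −ln(0.25)/λ = 3134.47 hours.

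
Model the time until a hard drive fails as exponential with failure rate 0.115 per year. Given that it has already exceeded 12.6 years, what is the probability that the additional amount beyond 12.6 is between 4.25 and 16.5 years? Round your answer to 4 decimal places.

Memoryless: the residual past 12.6 is again Exp(λ).
P(4.25 < residual < 16.5) = e^(−λ·4.25) − e^(−λ·16.5) = 0.61339 − 0.14994 ≈ 0.4634.

0.4634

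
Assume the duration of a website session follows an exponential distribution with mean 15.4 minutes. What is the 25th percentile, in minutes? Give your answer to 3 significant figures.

4.43

The rate is λ = 1/15.4 = 0.0649351 per minute.
Set 1 − e^(−λt) = 0.25, so t = −ln(0.75)/λ = 0.28768/0.0649351 ≈ 4.4303 minutes.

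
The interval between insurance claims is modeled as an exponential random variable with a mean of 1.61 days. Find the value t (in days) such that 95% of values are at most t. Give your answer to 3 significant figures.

The rate is λ = 1/1.61 = 0.621118 per day.
Set 1 − e^(−λt) = 0.95, so t = −ln(0.05)/λ = 2.9957/0.621118 ≈ 4.82313 days.

4.82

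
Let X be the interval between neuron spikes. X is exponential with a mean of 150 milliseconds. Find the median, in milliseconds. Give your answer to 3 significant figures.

104

The rate is λ = 1/150 = 0.00666667 per millisecond.
Set 1 − e^(−λt) = 0.5, so t = −ln(0.5)/λ = 0.69315/0.00666667 ≈ 103.972 milliseconds.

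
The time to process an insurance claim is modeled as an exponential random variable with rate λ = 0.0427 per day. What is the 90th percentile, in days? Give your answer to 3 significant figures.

53.9

Set 1 − e^(−λt) = 0.9, so t = −ln(0.1)/λ = 2.3026/0.0427 ≈ 53.9247 days.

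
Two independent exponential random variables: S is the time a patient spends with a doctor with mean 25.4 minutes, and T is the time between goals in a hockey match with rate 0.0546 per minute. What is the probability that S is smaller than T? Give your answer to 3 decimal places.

0.419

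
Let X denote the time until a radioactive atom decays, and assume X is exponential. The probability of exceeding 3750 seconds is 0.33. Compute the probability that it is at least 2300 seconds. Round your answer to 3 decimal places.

0.507

e^(−λ·3750) = 0.33 ⇒ λ = −ln(0.33)/3750 = 0.000295643.
P(X > 2300) = e^(−0.000295643·2300) = e^(−0.67998) ≈ 0.507.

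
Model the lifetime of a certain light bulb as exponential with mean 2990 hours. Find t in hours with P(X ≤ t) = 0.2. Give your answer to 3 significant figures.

The rate is λ = 1/2990 = 0.000334448 per hour.
Set 1 − e^(−λt) = 0.2, so t = −ln(0.8)/λ = 0.22314/0.000334448 ≈ 667.199 hours.

667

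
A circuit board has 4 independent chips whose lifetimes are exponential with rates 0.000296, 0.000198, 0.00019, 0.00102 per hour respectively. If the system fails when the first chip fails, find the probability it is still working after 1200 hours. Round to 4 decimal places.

0.1294

The time to first failure is exponential with rate Σλ = 0.000296 + 0.000198 + 0.00019 + 0.00102 = 0.001704.
P(min > 1200) = e^(−0.001704·1200) = e^(−2.0448) ≈ 0.1294.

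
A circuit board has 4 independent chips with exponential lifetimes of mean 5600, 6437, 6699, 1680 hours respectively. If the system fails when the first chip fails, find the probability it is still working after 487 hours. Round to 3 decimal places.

The first failure time is exponential with rate Σλ_i = 1/5600 + 1/6437 + 1/6699 + 1/1680 = 0.00107844 per hour.
P(min > 487) = e^(−0.00107844·487) = e^(−0.5252) ≈ 0.591.

0.591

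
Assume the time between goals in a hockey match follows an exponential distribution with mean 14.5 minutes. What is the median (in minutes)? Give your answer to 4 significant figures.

10.05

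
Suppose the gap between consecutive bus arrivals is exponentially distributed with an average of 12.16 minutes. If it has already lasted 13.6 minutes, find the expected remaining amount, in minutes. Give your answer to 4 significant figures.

12.16

The rate is λ = 1/12.16 = 0.0822368 per minute.
By memorylessness, the remaining amount past any threshold is again Exp(λ) with mean 1/λ = 12.16 minutes.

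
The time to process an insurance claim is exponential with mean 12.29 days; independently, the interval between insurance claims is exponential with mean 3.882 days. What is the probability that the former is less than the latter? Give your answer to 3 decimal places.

λ_1 = 1/12.29 = 0.081367, λ_2 = 1/3.882 = 0.257599.
For independent exponentials, P(the former < the latter) = λ_1/(λ_1+λ_2) = 0.081367/0.338966 ≈ 0.240.

0.240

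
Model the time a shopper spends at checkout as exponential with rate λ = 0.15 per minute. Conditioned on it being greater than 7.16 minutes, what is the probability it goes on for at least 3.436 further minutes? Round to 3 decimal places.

By the memoryless property, P(X > 7.16+3.436 | X > 7.16) = P(X > 3.436).
P(X > 3.436) = e^(−0.5154) ≈ 0.597.

0.597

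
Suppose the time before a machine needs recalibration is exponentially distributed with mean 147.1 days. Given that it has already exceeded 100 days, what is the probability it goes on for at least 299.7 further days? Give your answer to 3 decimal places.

0.130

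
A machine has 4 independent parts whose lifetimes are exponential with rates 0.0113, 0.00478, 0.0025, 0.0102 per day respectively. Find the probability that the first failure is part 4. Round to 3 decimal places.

0.354

The time to first failure is exponential with rate Σλ = 0.0113 + 0.00478 + 0.0025 + 0.0102 = 0.02878.
P(part 4 first) = λ_4/Σλ = 0.0102/0.02878 ≈ 0.354.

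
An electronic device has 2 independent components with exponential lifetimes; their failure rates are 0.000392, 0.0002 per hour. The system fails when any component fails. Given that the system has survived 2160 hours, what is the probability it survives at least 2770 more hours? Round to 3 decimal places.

0.194

Time to first failure ~ Exp(Σλ) with Σλ = 0.000592.
By memorylessness, P(T > 2160+2770 | T > 2160) = P(T > 2770) = e^(−0.000592·2770) ≈ 0.194.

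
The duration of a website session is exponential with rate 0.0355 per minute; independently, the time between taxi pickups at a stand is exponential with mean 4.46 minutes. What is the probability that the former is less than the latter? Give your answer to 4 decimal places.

λ_1 = 0.0355, λ_2 = 1/4.46 = 0.224215.
For independent exponentials, P(the former < the latter) = λ_1/(λ_1+λ_2) = 0.0355/0.259715 ≈ 0.1367.

0.1367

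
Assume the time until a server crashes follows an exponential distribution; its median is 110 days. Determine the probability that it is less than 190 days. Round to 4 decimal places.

For an exponential, median = ln(2)/λ, so λ = ln 2 / 110 = 0.00630134 per day.
P(X ≤ 190) = 1 − e^(−λ·190) = 1 − e^(−1.1973) ≈ 0.6980.

0.6980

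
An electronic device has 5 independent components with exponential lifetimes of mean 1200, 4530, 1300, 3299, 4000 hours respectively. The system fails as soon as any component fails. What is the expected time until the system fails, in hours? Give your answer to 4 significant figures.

The first failure time is exponential with rate Σλ_i = 1/1200 + 1/4530 + 1/1300 + 1/3299 + 1/4000 = 0.00237644 per hour.
E[min] = 1/Σλ = 1/0.00237644 = 420.798 hours.

420.8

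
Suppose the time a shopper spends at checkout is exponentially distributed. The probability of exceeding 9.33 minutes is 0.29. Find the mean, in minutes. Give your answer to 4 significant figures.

7.537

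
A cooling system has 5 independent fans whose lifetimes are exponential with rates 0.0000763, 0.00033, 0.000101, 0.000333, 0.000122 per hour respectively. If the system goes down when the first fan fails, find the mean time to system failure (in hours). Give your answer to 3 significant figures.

The time to first failure is exponential with rate Σλ = 0.0000763 + 0.00033 + 0.000101 + 0.000333 + 0.000122 = 0.0009623.
E[min] = 1/Σλ = 1/0.0009623 = 1039.18 hours.

1040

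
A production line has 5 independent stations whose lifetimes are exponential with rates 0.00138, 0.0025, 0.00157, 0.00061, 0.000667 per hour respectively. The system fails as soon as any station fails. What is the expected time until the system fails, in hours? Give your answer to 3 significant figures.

The time to first failure is exponential with rate Σλ = 0.00138 + 0.0025 + 0.00157 + 0.00061 + 0.000667 = 0.006727.
E[min] = 1/Σλ = 1/0.006727 = 148.655 hours.

149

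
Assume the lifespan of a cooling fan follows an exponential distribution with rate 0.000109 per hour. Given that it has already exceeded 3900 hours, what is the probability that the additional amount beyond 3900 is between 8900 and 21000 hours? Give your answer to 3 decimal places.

0.278

Memoryless: the residual past 3900 is again Exp(λ).
P(8900 < residual < 21000) = e^(−λ·8900) − e^(−λ·21000) = 0.37905 − 0.10137 ≈ 0.278.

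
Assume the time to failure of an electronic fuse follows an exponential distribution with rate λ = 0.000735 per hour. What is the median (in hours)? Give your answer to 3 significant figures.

943

Set 1 − e^(−λt) = 0.5, so t = −ln(0.5)/λ = 0.69315/0.000735 ≈ 943.057 hours.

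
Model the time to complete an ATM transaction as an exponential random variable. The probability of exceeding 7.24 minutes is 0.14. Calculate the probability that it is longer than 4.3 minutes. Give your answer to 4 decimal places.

e^(−λ·7.24) = 0.14 ⇒ λ = −ln(0.14)/7.24 = 0.271563.
P(X > 4.3) = e^(−0.271563·4.3) = e^(−1.1677) ≈ 0.3111.

0.3111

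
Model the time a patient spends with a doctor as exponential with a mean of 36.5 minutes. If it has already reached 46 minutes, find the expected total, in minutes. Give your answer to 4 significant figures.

The rate is λ = 1/36.5 = 0.0273973 per minute.
By memorylessness, E[X | X > 46] = 46 + 1/λ = 46 + 36.5 = 82.5 minutes.

82.50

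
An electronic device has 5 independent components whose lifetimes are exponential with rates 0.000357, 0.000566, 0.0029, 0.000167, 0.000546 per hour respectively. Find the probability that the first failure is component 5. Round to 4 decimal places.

The time to first failure is exponential with rate Σλ = 0.000357 + 0.000566 + 0.0029 + 0.000167 + 0.000546 = 0.004536.
P(component 5 first) = λ_5/Σλ = 0.000546/0.004536 ≈ 0.1204.

0.1204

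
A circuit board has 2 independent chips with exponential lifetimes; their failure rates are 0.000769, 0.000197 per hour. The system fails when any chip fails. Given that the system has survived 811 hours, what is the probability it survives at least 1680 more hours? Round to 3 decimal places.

0.197

Time to first failure ~ Exp(Σλ) with Σλ = 0.000966.
By memorylessness, P(T > 811+1680 | T > 811) = P(T > 1680) = e^(−0.000966·1680) ≈ 0.197.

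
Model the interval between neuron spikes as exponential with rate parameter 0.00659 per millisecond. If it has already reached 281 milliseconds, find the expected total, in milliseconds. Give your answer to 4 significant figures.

432.7

By memorylessness, E[X | X > 281] = 281 + 1/λ = 281 + 151.745 = 432.745 milliseconds.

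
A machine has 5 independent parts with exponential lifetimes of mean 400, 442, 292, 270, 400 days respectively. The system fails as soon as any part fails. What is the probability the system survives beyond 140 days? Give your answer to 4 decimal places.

0.1334

The first failure time is exponential with rate Σλ_i = 1/400 + 1/442 + 1/292 + 1/270 + 1/400 = 0.0143908 per day.
P(min > 140) = e^(−0.0143908·140) = e^(−2.0147) ≈ 0.1334.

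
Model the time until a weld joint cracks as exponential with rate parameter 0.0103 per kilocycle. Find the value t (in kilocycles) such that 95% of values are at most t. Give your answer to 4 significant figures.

290.8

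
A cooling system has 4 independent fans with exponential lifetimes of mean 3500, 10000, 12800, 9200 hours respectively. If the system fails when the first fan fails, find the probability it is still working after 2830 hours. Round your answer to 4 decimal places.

The first failure time is exponential with rate Σλ_i = 1/3500 + 1/10000 + 1/12800 + 1/9200 = 0.000572535 per hour.
P(min > 2830) = e^(−0.000572535·2830) = e^(−1.6203) ≈ 0.1978.

0.1978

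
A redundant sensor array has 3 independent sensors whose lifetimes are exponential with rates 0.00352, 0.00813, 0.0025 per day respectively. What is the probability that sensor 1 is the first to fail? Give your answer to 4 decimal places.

0.2488

The time to first failure is exponential with rate Σλ = 0.00352 + 0.00813 + 0.0025 = 0.01415.
P(sensor 1 first) = λ_1/Σλ = 0.00352/0.01415 ≈ 0.2488.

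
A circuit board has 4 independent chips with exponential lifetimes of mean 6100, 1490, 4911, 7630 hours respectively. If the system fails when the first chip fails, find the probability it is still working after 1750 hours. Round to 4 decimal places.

0.1291

The first failure time is exponential with rate Σλ_i = 1/6100 + 1/1490 + 1/4911 + 1/7630 = 0.00116976 per hour.
P(min > 1750) = e^(−0.00116976·1750) = e^(−2.0471) ≈ 0.1291.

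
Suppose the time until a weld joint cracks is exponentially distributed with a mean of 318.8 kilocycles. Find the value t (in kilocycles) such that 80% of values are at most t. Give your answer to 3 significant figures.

The rate is λ = 1/318.8 = 0.00313676 per kilocycle.
Set 1 − e^(−λt) = 0.8, so t = −ln(0.2)/λ = 1.6094/0.00313676 ≈ 513.089 kilocycles.

513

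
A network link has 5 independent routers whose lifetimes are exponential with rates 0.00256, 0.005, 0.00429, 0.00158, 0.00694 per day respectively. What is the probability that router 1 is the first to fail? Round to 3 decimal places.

The time to first failure is exponential with rate Σλ = 0.00256 + 0.005 + 0.00429 + 0.00158 + 0.00694 = 0.02037.
P(router 1 first) = λ_1/Σλ = 0.00256/0.02037 ≈ 0.126.

0.126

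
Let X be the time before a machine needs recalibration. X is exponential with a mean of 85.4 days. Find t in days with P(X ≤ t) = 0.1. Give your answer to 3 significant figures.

9.00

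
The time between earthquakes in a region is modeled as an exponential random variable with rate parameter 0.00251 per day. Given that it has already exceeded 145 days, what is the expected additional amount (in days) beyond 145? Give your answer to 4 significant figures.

398.4

By memorylessness, the remaining amount past any threshold is again Exp(λ) with mean 1/λ = 398.406 days.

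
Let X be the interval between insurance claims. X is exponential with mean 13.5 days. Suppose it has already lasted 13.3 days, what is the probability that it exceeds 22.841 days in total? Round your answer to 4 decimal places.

0.4932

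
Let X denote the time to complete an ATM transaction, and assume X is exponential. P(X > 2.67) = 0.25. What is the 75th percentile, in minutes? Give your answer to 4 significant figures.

2.670

e^(−λ·2.67) = 0.25 ⇒ λ = −ln(0.25)/2.67 = 0.519211.
75th percentile: 1 − e^(−λt) = 0.75, t = −ln(0.25)/λ = 2.67 minutes.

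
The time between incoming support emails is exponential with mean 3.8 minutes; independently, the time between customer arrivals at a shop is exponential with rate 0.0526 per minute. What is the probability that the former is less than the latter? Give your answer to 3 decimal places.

λ_1 = 1/3.8 = 0.263158, λ_2 = 0.0526.
For independent exponentials, P(the former < the latter) = λ_1/(λ_1+λ_2) = 0.263158/0.315758 ≈ 0.833.

0.833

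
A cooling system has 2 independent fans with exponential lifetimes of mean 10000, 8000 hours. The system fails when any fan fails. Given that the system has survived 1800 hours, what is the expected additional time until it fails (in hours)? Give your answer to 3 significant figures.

4440

First-failure rate Σλ = 1/10000 + 1/8000 = 0.000225.
By memorylessness the expected residual is 1/Σλ = 4444.44 hours, regardless of the 1800 already elapsed.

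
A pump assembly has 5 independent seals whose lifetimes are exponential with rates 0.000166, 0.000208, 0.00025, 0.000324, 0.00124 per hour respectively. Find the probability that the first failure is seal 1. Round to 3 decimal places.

0.076

The time to first failure is exponential with rate Σλ = 0.000166 + 0.000208 + 0.00025 + 0.000324 + 0.00124 = 0.002188.
P(seal 1 first) = λ_1/Σλ = 0.000166/0.002188 ≈ 0.076.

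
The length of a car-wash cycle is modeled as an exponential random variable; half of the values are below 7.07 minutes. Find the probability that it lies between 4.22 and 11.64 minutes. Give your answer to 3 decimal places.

For an exponential, median = ln(2)/λ, so λ = ln 2 / 7.07 = 0.0980406 per minute.
P(4.22 < X < 11.64) = e^(−λ·4.22) − e^(−λ·11.64) = 0.66118 − 0.31944 ≈ 0.342.

0.342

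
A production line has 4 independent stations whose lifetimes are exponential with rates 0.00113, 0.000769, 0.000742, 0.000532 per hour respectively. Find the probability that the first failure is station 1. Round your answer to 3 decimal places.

0.356

The time to first failure is exponential with rate Σλ = 0.00113 + 0.000769 + 0.000742 + 0.000532 = 0.003173.
P(station 1 first) = λ_1/Σλ = 0.00113/0.003173 ≈ 0.356.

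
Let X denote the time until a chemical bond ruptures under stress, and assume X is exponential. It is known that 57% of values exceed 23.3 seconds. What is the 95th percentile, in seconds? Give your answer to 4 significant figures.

e^(−λ·23.3) = 0.57 ⇒ λ = −ln(0.57)/23.3 = 0.0241253.
95th percentile: 1 − e^(−λt) = 0.95, t = −ln(0.05)/λ = 124.174 seconds.

124.2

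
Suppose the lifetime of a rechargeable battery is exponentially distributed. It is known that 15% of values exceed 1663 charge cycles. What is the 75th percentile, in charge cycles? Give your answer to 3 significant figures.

e^(−λ·1663) = 0.15 ⇒ λ = −ln(0.15)/1663 = 0.00114078.
75th percentile: 1 − e^(−λt) = 0.75, t = −ln(0.25)/λ = 1215.21 charge cycles.

1220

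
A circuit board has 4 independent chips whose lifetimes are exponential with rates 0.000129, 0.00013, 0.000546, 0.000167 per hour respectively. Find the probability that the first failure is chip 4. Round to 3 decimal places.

0.172

The time to first failure is exponential with rate Σλ = 0.000129 + 0.00013 + 0.000546 + 0.000167 = 0.000972.
P(chip 4 first) = λ_4/Σλ = 0.000167/0.000972 ≈ 0.172.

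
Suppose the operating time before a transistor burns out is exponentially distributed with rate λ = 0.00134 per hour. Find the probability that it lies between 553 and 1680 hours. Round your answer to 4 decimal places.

P(553 < X < 1680) = e^(−λ·553) − e^(−λ·1680) = 0.47663 − 0.10527 ≈ 0.3714.

0.3714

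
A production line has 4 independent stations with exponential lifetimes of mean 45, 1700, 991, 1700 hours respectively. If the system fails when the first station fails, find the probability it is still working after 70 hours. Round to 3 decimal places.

0.181

The first failure time is exponential with rate Σλ_i = 1/45 + 1/1700 + 1/991 + 1/1700 = 0.0244078 per hour.
P(min > 70) = e^(−0.0244078·70) = e^(−1.7085) ≈ 0.181.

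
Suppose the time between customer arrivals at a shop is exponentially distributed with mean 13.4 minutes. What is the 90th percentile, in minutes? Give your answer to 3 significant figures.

The rate is λ = 1/13.4 = 0.0746269 per minute.
Set 1 − e^(−λt) = 0.9, so t = −ln(0.1)/λ = 2.3026/0.0746269 ≈ 30.8546 minutes.

30.9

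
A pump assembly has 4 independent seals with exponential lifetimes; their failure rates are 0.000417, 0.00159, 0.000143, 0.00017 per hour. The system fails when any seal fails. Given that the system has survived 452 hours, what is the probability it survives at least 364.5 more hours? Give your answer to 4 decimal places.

Time to first failure ~ Exp(Σλ) with Σλ = 0.00232.
By memorylessness, P(T > 452+364.5 | T > 452) = P(T > 364.5) = e^(−0.00232·364.5) ≈ 0.4293.

0.4293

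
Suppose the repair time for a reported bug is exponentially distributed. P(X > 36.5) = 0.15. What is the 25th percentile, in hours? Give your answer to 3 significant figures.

5.53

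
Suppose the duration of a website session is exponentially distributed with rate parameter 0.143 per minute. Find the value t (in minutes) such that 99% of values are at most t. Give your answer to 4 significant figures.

Set 1 − e^(−λt) = 0.99, so t = −ln(0.01)/λ = 4.6052/0.143 ≈ 32.204 minutes.

32.20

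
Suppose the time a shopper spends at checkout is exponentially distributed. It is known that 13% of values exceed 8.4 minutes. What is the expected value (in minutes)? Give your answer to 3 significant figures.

4.12

e^(−λ·8.4) = 0.13 ⇒ λ = −ln(0.13)/8.4 = 0.242883.
Mean = 1/λ = 4.1172 minutes.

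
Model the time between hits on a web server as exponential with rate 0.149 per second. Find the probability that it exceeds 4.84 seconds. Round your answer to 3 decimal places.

0.486

P(X > 4.84) = e^(−λ·4.84) = e^(−0.72116) ≈ 0.486.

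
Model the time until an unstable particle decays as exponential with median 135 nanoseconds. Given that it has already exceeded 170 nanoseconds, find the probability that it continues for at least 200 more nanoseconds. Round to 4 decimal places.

For an exponential, median = ln(2)/λ, so λ = ln 2 / 135 = 0.00513442 per nanosecond.
By the memoryless property, P(X > 170+200 | X > 170) = P(X > 200).
P(X > 200) = e^(−1.0269) ≈ 0.3581.

0.3581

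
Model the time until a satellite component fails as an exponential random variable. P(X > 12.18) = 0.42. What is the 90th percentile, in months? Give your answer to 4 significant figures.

32.33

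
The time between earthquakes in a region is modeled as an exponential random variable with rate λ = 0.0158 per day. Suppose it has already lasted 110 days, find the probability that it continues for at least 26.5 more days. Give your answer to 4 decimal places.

0.6579

The exponential is memoryless, so the remaining time is again Exp(λ): the condition X > 110 is irrelevant.
P(X > 26.5) = e^(−0.4187) ≈ 0.6579.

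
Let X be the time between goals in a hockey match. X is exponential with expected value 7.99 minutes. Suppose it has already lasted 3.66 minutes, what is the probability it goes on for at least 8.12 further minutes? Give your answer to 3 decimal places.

The rate is λ = 1/7.99 = 0.125156 per minute.
P(X > s+t | X > s) = e^(−λ(s+t))/e^(−λs) = e^(−λt), independent of s = 3.66.
P(X > 8.12) = e^(−1.0163) ≈ 0.362.

0.362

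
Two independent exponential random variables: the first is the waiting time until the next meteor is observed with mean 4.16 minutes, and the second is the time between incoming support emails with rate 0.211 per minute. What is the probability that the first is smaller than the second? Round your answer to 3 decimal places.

0.533

λ_1 = 1/4.16 = 0.240385, λ_2 = 0.211.
For independent exponentials, P(the first < the second) = λ_1/(λ_1+λ_2) = 0.240385/0.451385 ≈ 0.533.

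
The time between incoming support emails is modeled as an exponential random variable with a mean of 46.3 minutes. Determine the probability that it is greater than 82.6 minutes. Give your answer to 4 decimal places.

The rate is λ = 1/46.3 = 0.0215983 per minute.
P(X > 82.6) = e^(−λ·82.6) = e^(−1.784) ≈ 0.1680.

0.1680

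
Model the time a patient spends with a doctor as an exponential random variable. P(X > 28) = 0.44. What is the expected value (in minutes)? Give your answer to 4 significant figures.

e^(−λ·28) = 0.44 ⇒ λ = −ln(0.44)/28 = 0.0293207.
Mean = 1/λ = 34.1056 minutes.

34.11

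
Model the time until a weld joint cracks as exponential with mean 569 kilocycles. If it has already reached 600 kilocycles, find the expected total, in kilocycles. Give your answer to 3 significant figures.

The rate is λ = 1/569 = 0.00175747 per kilocycle.
By memorylessness, E[X | X > 600] = 600 + 1/λ = 600 + 569 = 1169 kilocycles.

1170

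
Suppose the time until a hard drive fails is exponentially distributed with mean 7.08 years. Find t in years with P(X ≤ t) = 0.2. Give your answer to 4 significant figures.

The rate is λ = 1/7.08 = 0.141243 per year.
Set 1 − e^(−λt) = 0.2, so t = −ln(0.8)/λ = 0.22314/0.141243 ≈ 1.57986 years.

1.580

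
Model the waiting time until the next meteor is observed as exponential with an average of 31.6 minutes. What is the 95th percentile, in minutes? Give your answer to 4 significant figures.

The rate is λ = 1/31.6 = 0.0316456 per minute.
Set 1 − e^(−λt) = 0.95, so t = −ln(0.05)/λ = 2.9957/0.0316456 ≈ 94.6651 minutes.

94.67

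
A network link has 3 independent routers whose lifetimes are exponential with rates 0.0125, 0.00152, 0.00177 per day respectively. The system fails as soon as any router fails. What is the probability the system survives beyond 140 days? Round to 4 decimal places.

The time to first failure is exponential with rate Σλ = 0.0125 + 0.00152 + 0.00177 = 0.01579.
P(min > 140) = e^(−0.01579·140) = e^(−2.2106) ≈ 0.1096.

0.1096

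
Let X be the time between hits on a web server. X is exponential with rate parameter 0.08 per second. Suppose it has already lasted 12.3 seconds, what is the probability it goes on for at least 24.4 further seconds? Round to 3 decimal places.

0.142

The exponential is memoryless, so the remaining time is again Exp(λ): the condition X > 12.3 is irrelevant.
P(X > 24.4) = e^(−1.952) ≈ 0.142.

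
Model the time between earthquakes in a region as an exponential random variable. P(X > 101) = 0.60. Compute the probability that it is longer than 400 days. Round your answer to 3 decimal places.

e^(−λ·101) = 0.60 ⇒ λ = −ln(0.60)/101 = 0.00505768.
P(X > 400) = e^(−0.00505768·400) = e^(−2.0231) ≈ 0.132.

0.132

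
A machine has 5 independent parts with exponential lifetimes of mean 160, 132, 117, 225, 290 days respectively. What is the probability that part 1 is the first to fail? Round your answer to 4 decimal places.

0.2065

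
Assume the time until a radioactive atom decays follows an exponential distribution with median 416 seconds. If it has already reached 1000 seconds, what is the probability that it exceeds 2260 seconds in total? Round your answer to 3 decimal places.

0.123

For an exponential, median = ln(2)/λ, so λ = ln 2 / 416 = 0.00166622 per second.
P(X > s+t | X > s) = e^(−λ(s+t))/e^(−λs) = e^(−λt), independent of s = 1000.
P(X > 1260) = e^(−2.0994) ≈ 0.123.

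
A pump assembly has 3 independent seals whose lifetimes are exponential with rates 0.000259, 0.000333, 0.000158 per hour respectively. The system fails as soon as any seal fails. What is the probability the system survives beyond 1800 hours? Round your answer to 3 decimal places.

0.259

The time to first failure is exponential with rate Σλ = 0.000259 + 0.000333 + 0.000158 = 0.00075.
P(min > 1800) = e^(−0.00075·1800) = e^(−1.35) ≈ 0.259.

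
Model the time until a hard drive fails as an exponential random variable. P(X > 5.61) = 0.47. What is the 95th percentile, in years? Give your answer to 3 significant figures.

22.3

e^(−λ·5.61) = 0.47 ⇒ λ = −ln(0.47)/5.61 = 0.134585.
95th percentile: 1 − e^(−λt) = 0.95, t = −ln(0.05)/λ = 22.259 years.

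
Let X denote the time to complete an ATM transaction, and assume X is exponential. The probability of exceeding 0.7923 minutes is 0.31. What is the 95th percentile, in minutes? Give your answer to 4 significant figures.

2.027

e^(−λ·0.7923) = 0.31 ⇒ λ = −ln(0.31)/0.7923 = 1.47821.
95th percentile: 1 − e^(−λt) = 0.95, t = −ln(0.05)/λ = 2.0266 minutes.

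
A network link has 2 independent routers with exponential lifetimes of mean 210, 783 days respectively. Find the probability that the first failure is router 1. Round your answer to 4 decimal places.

Rates: λ_i = 1/mean_i → 0.0047619, 0.00127714; Σλ = 0.00603904.
P(router 1 first) = λ_1/Σλ = 0.0047619/0.00603904 ≈ 0.7885.

0.7885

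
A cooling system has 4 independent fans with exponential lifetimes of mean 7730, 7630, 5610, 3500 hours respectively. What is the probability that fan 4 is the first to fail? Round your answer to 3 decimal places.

Rates: λ_i = 1/mean_i → 0.000129366, 0.000131062, 0.000178253, 0.000285714; Σλ = 0.000724395.
P(fan 4 first) = λ_4/Σλ = 0.000285714/0.000724395 ≈ 0.394.

0.394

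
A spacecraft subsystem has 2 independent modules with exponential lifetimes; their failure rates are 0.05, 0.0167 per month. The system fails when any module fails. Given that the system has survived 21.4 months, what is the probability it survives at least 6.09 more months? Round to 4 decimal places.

0.6662

Time to first failure ~ Exp(Σλ) with Σλ = 0.0667.
By memorylessness, P(T > 21.4+6.09 | T > 21.4) = P(T > 6.09) = e^(−0.0667·6.09) ≈ 0.6662.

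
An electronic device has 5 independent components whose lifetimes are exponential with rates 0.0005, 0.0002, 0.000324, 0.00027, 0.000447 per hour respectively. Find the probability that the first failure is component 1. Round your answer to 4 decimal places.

0.2872

The time to first failure is exponential with rate Σλ = 0.0005 + 0.0002 + 0.000324 + 0.00027 + 0.000447 = 0.001741.
P(component 1 first) = λ_1/Σλ = 0.0005/0.001741 ≈ 0.2872.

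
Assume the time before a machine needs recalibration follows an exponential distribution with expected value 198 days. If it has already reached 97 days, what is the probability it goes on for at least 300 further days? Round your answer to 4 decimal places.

0.2198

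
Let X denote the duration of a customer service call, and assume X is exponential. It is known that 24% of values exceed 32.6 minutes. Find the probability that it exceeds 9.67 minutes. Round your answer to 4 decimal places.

e^(−λ·32.6) = 0.24 ⇒ λ = −ln(0.24)/32.6 = 0.0437766.
P(X > 9.67) = e^(−0.0437766·9.67) = e^(−0.42332) ≈ 0.6549.

0.6549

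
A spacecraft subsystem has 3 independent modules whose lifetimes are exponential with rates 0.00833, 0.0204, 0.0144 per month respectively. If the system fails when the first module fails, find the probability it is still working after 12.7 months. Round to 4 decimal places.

The time to first failure is exponential with rate Σλ = 0.00833 + 0.0204 + 0.0144 = 0.04313.
P(min > 12.7) = e^(−0.04313·12.7) = e^(−0.54775) ≈ 0.5782.

0.5782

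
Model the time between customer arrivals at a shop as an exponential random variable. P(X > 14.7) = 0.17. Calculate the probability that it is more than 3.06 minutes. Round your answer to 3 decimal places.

0.692

e^(−λ·14.7) = 0.17 ⇒ λ = −ln(0.17)/14.7 = 0.120541.
P(X > 3.06) = e^(−0.120541·3.06) = e^(−0.36886) ≈ 0.692.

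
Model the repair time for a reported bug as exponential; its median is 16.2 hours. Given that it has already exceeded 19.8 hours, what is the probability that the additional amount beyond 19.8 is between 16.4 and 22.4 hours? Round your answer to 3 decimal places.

0.112

For an exponential, median = ln(2)/λ, so λ = ln 2 / 16.2 = 0.0427869 per hour.
Memoryless: the residual past 19.8 is again Exp(λ).
P(16.4 < residual < 22.4) = e^(−λ·16.4) − e^(−λ·22.4) = 0.49574 − 0.38350 ≈ 0.112.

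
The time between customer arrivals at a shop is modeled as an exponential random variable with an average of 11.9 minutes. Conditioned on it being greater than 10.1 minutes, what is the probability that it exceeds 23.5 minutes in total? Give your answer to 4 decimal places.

0.3243

The rate is λ = 1/11.9 = 0.0840336 per minute.
P(X > s+t | X > s) = e^(−λ(s+t))/e^(−λs) = e^(−λt), independent of s = 10.1.
P(X > 13.4) = e^(−1.1261) ≈ 0.3243.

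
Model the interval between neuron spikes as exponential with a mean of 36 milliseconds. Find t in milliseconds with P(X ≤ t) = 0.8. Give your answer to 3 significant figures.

57.9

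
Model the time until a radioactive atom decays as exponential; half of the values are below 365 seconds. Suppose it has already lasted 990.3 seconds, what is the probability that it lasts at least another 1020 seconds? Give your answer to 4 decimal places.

For an exponential, median = ln(2)/λ, so λ = ln 2 / 365 = 0.00189903 per second.
The exponential is memoryless, so the remaining time is again Exp(λ): the condition X > 990.3 is irrelevant.
P(X > 1020) = e^(−1.937) ≈ 0.1441.

0.1441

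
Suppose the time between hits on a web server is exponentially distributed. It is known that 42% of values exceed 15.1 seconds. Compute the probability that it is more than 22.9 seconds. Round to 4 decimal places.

e^(−λ·15.1) = 0.42 ⇒ λ = −ln(0.42)/15.1 = 0.0574504.
P(X > 22.9) = e^(−0.0574504·22.9) = e^(−1.3156) ≈ 0.2683.

0.2683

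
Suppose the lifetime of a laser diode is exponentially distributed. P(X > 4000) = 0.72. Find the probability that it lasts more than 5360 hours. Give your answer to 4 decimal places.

0.6439

e^(−λ·4000) = 0.72 ⇒ λ = −ln(0.72)/4000 = 0.000082126.
P(X > 5360) = e^(−0.000082126·5360) = e^(−0.4402) ≈ 0.6439.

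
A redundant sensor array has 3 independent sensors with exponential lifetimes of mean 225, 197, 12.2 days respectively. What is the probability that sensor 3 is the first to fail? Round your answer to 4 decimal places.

Rates: λ_i = 1/mean_i → 0.00444444, 0.00507614, 0.0819672; Σλ = 0.0914878.
P(sensor 3 first) = λ_3/Σλ = 0.0819672/0.0914878 ≈ 0.8959.

0.8959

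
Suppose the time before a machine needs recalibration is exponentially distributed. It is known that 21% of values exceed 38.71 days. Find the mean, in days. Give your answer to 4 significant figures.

24.80

e^(−λ·38.71) = 0.21 ⇒ λ = −ln(0.21)/38.71 = 0.0403164.
Mean = 1/λ = 24.8038 days.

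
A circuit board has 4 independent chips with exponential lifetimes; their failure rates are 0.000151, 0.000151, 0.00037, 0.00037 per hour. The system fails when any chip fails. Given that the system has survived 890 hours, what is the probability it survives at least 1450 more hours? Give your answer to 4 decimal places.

0.2207

Time to first failure ~ Exp(Σλ) with Σλ = 0.001042.
By memorylessness, P(T > 890+1450 | T > 890) = P(T > 1450) = e^(−0.001042·1450) ≈ 0.2207.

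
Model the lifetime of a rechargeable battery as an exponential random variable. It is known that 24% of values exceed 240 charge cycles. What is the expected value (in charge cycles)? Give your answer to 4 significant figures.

168.2

e^(−λ·240) = 0.24 ⇒ λ = −ln(0.24)/240 = 0.00594632.
Mean = 1/λ = 168.171 charge cycles.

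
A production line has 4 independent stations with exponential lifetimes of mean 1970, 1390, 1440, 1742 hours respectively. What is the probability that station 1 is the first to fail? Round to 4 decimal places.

0.2034

Rates: λ_i = 1/mean_i → 0.000507614, 0.000719424, 0.000694444, 0.000574053; Σλ = 0.00249554.
P(station 1 first) = λ_1/Σλ = 0.000507614/0.00249554 ≈ 0.2034.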